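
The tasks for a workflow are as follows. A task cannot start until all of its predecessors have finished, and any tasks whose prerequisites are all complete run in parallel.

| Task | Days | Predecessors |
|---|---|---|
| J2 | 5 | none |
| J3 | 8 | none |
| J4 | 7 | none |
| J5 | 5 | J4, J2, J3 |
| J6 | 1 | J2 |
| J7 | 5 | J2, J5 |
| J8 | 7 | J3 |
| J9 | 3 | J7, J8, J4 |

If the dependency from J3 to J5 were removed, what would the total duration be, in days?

Original critical path: J3→J5→J7→J9 = 8+5+5+3 = 21 ⇒ 21 days.
Without J3→J5, J5's earliest start moves from 8 to 7.
New critical path: J4→J5→J7→J9 = 7+5+5+3 = 20 ⇒ 20 days.

20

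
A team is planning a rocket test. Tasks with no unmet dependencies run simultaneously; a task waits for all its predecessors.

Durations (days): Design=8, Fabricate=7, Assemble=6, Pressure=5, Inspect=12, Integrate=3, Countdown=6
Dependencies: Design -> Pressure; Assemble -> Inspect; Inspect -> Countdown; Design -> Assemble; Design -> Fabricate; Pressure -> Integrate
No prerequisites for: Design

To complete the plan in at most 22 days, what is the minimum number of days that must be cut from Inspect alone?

Current finish: 32 days; target: 22.
Inspect is on every critical path, so each day cut from Inspect cuts the finish by one (this holds down to a finish of 21).
Need 32 − 22 = 10 days off Inspect → Inspect becomes 2 days, finish becomes 22.

10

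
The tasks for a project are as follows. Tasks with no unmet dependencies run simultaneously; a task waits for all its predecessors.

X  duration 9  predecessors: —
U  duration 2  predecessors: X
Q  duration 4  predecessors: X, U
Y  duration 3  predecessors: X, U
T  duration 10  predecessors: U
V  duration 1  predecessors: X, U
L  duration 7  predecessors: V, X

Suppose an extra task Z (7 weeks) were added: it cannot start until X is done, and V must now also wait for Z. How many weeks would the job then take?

24

Originally the job takes 21 weeks.
With Z inserted, V now waits for max(X, U, Z).
New critical path: X→Z→V→L = 9+7+1+7 = 24 ⇒ 24 weeks.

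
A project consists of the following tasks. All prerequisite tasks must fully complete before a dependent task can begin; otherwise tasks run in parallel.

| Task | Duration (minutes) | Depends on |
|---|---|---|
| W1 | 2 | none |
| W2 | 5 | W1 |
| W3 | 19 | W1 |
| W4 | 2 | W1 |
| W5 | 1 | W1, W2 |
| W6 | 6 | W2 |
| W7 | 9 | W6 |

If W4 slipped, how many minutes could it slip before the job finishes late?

18

Critical path: W1→W2→W6→W7 = 2+5+6+9 = 22, so the finish is 22 minutes.
The longest chain containing W4 totals 4 minutes.
Float = 22 − 4 = 18.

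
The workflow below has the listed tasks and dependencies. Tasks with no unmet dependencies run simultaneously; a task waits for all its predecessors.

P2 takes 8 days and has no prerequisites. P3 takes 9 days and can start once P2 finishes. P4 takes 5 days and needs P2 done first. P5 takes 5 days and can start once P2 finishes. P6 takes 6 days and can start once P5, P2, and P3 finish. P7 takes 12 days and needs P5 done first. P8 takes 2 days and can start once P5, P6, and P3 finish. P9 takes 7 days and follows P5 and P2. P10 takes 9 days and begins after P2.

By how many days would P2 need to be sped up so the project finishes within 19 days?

6

Current finish: 25 days; target: 19.
P2 is on every critical path, so each day cut from P2 cuts the finish by one (this holds down to a finish of 18).
Need 25 − 19 = 6 days off P2 → P2 becomes 2 days, finish becomes 19.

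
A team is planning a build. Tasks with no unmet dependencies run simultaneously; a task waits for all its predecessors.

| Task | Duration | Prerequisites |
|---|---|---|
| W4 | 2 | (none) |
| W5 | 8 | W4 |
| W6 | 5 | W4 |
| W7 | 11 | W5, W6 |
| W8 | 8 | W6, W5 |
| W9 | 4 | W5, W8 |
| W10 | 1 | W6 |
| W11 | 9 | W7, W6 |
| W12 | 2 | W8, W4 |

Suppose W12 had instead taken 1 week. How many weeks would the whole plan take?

Critical path before the change: W4→W5→W7→W11 = 2+8+11+9 = 30 giving 30 weeks.
The longest path through W12 is only 20 weeks, so W12 has float 10.
That remains the longest chain; total 30 weeks.

30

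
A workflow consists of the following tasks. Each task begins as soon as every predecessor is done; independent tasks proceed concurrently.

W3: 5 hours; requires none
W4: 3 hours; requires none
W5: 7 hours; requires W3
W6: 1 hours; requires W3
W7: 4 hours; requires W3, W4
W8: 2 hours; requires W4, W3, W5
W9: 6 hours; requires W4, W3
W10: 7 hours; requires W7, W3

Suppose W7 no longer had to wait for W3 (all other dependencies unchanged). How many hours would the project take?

14

Original critical path: W3→W7→W10 = 5+4+7 = 16 ⇒ 16 hours.
Without W3→W7, W7's earliest start moves from 5 to 3.
The longest chain is now W3→W5→W8 = 5+7+2 = 14, so the project takes 14 hours.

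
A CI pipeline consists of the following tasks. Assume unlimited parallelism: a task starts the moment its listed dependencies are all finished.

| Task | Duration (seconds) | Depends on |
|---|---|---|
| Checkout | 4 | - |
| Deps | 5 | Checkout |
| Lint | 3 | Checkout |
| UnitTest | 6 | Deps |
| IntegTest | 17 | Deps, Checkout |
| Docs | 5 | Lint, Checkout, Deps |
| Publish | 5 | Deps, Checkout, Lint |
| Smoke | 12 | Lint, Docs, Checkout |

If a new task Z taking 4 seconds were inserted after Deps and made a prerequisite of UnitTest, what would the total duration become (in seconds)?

Originally the CI pipeline takes 26 seconds.
With Z inserted, UnitTest now waits for max(Deps, Z).
New critical path: Checkout→Deps→IntegTest = 4+5+17 = 26 ⇒ 26 seconds.

26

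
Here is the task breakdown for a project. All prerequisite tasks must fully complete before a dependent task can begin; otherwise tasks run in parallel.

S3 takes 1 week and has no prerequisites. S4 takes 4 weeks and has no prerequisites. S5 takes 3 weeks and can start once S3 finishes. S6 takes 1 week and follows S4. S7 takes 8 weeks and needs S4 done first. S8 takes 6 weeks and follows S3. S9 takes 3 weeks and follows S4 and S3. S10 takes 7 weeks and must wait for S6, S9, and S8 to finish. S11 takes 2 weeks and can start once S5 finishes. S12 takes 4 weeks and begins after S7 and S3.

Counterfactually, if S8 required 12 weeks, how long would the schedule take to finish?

Critical path before the change: S4→S7→S12 = 4+8+4 = 16 giving 16 weeks.
S8 is off the critical path — its longest chain is 14 weeks, giving 2 of slack.
New critical path: S3→S8→S10 = 1+12+7 = 20 ⇒ 20 weeks.

20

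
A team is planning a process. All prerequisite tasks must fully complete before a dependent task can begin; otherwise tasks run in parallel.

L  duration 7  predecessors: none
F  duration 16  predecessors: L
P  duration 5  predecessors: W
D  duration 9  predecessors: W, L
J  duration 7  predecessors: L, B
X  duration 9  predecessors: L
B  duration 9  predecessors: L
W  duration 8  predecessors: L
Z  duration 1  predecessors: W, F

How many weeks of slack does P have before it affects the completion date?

The longest chain is L→W→D = 7+8+9 = 24; overall finish 24 weeks.
P finishes as early as 20 and must finish by 24.
Slack of P = 19 − 15 = 4 weeks.

4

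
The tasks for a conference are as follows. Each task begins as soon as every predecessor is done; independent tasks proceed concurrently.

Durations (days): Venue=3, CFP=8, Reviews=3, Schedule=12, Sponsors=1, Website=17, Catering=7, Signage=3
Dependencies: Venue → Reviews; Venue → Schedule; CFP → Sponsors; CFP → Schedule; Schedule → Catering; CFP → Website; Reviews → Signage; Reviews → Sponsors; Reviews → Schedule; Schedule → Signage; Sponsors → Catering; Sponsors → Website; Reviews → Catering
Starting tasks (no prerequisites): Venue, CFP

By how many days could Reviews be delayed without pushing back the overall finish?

2

The longest chain is CFP→Schedule→Catering = 8+12+7 = 27; overall finish 27 days.
The longest chain containing Reviews totals 25 days.
Slack of Reviews = 5 − 3 = 2 days.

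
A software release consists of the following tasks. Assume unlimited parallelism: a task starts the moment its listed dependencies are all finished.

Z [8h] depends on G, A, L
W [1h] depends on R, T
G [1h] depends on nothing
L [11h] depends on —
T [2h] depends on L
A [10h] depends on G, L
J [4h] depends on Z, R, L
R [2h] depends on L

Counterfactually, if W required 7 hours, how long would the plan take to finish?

Critical path before the change: L→A→Z→J = 11+10+8+4 = 33 giving 33 hours.
W has 19 hours of float (longest path through it is 14).
That remains the longest chain; total 33 hours.

33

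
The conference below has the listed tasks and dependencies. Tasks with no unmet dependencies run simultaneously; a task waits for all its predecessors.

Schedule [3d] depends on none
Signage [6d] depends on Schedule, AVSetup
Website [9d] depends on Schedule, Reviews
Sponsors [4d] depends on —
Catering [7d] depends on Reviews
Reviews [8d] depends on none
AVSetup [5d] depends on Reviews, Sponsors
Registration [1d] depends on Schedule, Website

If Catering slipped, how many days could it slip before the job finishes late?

4

Reviews→AVSetup→Signage = 8+5+6 = 19 sets the makespan at 19 days.
The longest chain containing Catering totals 15 days.
So Catering can slip 19 − 15 = 4 days.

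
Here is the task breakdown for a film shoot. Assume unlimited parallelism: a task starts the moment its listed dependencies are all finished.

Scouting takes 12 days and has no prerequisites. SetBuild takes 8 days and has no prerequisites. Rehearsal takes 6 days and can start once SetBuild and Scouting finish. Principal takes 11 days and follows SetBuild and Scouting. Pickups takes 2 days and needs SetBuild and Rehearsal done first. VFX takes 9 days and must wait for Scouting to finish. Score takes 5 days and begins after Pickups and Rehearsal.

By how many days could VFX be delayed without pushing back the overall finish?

Scouting→Rehearsal→Pickups→Score = 12+6+2+5 = 25 sets the makespan at 25 days.
Longest path through VFX: 21 days (earliest finish 21, latest finish 25).
Slack of VFX = 16 − 12 = 4 days.

4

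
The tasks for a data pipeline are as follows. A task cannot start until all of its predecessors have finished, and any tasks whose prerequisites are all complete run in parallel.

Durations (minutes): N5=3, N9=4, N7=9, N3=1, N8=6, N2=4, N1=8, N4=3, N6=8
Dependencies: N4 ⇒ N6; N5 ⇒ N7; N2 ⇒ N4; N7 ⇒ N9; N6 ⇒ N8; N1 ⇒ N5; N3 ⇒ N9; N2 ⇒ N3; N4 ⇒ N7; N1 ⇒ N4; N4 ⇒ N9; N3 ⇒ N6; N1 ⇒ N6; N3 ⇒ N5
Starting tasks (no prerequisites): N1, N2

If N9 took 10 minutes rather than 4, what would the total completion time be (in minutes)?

30

Actual critical path: N1→N4→N6→N8 = 8+3+8+6 = 25 ⇒ 25 minutes.
N9 is off the critical path — its longest chain is 24 minutes, giving 1 of slack.
The binding chain switches to N1→N4→N7→N9 = 8+3+9+10 = 30; finish 30 minutes.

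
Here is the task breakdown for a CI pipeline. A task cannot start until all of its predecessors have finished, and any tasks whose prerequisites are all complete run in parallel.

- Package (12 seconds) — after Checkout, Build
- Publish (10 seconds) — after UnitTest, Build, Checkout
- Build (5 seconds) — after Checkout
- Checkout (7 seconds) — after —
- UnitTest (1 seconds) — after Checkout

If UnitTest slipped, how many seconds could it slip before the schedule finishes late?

6

Checkout→Build→Package = 7+5+12 = 24 sets the makespan at 24 seconds.
UnitTest finishes as early as 8 and must finish by 14.
Float = 24 − 18 = 6.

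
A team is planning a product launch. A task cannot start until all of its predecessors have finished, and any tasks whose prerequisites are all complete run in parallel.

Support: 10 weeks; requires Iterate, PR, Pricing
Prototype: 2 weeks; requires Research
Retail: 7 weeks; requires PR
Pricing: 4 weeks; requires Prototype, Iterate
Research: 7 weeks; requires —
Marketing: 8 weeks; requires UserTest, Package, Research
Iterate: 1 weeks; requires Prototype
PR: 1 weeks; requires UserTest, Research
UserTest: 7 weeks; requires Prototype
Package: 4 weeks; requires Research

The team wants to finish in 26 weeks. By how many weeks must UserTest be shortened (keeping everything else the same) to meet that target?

1

Current finish: 27 weeks; target: 26.
UserTest is on every critical path, so each week cut from UserTest cuts the finish by one (this holds down to a finish of 24).
Need 27 − 26 = 1 week off UserTest → UserTest becomes 6 weeks, finish becomes 26.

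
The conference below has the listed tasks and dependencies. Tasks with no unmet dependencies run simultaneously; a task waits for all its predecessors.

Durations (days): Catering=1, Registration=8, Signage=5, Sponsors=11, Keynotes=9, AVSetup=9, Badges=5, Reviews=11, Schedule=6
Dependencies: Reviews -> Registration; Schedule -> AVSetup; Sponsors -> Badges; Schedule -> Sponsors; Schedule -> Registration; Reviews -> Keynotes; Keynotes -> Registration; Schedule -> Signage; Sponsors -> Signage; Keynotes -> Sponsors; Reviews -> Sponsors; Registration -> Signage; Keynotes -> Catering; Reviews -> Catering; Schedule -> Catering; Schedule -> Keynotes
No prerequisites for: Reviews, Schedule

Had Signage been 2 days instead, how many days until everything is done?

36

Baseline: Reviews→Keynotes→Sponsors→Signage = 11+9+11+5 = 36 → 36 days.
Since Signage is critical, the -3 change carries straight to that chain (now 33 days).
The binding chain switches to Reviews→Keynotes→Sponsors→Badges = 11+9+11+5 = 36; finish 36 days.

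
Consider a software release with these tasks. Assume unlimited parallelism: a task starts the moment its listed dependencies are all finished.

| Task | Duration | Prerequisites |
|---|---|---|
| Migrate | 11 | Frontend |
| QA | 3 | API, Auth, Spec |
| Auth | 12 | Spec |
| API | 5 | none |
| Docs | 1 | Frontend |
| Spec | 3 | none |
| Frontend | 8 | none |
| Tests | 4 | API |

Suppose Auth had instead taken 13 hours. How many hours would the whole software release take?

19

As given, the longest chain is Frontend→Migrate = 8+11 = 19, so the finish is 19 hours.
The longest path through Auth is only 18 hours, so Auth has float 1.
The binding chain switches to Spec→Auth→QA = 3+13+3 = 19; finish 19 hours.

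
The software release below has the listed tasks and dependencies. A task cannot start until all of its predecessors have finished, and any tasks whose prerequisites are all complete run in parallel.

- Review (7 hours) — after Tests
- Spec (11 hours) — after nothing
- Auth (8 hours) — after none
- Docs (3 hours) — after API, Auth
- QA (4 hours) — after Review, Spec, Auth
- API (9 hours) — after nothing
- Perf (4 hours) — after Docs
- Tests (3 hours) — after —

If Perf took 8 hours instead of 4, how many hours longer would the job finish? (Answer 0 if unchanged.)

Baseline: API→Docs→Perf = 9+3+4 = 16 → 16 hours.
Perf is on the critical path; changing it to 8 makes that path 20 hours.
No other chain overtakes it, so the finish is 20 hours.
Change in finish: 20 − 16 = +4 hours.

4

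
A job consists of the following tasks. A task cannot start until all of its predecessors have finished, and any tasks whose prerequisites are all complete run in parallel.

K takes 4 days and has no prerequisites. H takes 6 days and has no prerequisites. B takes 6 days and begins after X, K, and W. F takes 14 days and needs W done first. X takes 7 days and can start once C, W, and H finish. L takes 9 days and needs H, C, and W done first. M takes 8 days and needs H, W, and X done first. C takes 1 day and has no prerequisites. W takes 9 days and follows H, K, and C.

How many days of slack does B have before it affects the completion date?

The longest chain is H→W→X→M = 6+9+7+8 = 30; overall finish 30 days.
The longest chain containing B totals 28 days.
Float = 30 − 28 = 2.

2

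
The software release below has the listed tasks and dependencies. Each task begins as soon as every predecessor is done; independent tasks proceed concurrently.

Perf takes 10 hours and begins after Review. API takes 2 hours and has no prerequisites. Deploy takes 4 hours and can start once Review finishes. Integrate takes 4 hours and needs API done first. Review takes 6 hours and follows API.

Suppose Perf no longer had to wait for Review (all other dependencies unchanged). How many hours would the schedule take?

12

Original critical path: API→Review→Perf = 2+6+10 = 18 ⇒ 18 hours.
Without Review→Perf, Perf's earliest start moves from 8 to 0.
New critical path: API→Review→Deploy = 2+6+4 = 12 ⇒ 12 hours.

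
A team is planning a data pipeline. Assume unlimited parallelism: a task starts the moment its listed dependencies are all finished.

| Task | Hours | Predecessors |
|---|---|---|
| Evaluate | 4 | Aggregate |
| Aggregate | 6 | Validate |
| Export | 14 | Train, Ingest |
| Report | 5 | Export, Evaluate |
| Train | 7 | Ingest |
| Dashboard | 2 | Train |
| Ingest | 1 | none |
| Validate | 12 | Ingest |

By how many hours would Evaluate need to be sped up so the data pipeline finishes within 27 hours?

1

Current finish: 28 hours; target: 27.
Evaluate is on every critical path, so each hour cut from Evaluate cuts the finish by one (this holds down to a finish of 27).
Need 28 − 27 = 1 hour off Evaluate → Evaluate becomes 3 hours, finish becomes 27.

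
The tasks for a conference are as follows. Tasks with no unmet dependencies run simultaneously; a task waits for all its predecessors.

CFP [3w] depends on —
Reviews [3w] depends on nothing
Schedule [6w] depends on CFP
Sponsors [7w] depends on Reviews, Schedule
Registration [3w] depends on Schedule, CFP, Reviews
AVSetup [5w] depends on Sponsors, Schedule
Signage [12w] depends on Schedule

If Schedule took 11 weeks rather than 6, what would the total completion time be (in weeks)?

26

Actual critical path: CFP→Schedule→Sponsors→AVSetup = 3+6+7+5 = 21 ⇒ 21 weeks.
Schedule lies on that path, so at 11 weeks the path becomes 26 weeks.
No other chain overtakes it, so the finish is 26 weeks.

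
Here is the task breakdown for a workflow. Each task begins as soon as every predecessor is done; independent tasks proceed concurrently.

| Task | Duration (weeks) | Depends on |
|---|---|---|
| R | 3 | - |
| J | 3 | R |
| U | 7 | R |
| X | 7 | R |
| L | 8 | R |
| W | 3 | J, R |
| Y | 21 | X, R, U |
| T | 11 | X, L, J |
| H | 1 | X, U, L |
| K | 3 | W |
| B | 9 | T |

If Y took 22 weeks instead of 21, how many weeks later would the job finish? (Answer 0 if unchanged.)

1

As given, the longest chain is R→U→Y = 3+7+21 = 31, so the finish is 31 weeks.
Y is on the critical path; changing it to 22 makes that path 32 weeks.
No other chain overtakes it, so the finish is 32 weeks.
Change in finish: 32 − 31 = +1 weeks.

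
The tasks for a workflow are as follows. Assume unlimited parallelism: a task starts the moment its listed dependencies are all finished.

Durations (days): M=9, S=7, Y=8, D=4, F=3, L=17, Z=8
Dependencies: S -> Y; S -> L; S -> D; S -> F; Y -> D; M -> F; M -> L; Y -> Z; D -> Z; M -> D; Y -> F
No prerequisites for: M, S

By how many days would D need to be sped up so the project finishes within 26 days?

1

Current finish: 27 days; target: 26.
D is on every critical path, so each day cut from D cuts the finish by one (this holds down to a finish of 26).
Need 27 − 26 = 1 day off D → D becomes 3 days, finish becomes 26.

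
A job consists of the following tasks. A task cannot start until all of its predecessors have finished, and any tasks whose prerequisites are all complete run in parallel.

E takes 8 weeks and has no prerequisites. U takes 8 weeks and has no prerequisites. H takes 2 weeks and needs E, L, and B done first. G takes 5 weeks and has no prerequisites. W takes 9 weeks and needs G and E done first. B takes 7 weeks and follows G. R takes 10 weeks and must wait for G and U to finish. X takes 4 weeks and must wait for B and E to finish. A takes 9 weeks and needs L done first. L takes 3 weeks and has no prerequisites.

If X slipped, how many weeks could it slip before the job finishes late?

The longest chain is U→R = 8+10 = 18; overall finish 18 weeks.
The longest chain containing X totals 16 weeks.
Float = 18 − 16 = 2.

2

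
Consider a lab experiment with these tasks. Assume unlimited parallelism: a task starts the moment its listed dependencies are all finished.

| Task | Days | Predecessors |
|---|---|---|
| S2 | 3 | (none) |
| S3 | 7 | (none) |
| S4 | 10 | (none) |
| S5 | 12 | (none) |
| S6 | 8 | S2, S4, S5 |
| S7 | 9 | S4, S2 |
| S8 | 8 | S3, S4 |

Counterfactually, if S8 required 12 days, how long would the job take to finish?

22

Critical path before the change: S5→S6 = 12+8 = 20 giving 20 days.
The longest path through S8 is only 18 days, so S8 has float 2.
Now S4→S8 = 10+12 = 22 is longest, so the finish becomes 22 days.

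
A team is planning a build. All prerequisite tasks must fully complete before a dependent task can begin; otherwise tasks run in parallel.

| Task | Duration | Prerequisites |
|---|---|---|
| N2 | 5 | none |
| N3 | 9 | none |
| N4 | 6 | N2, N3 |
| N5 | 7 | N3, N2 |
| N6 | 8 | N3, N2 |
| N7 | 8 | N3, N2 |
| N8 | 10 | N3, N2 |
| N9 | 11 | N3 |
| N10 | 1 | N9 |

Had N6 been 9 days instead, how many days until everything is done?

As given, the longest chain is N3→N9→N10 = 9+11+1 = 21, so the finish is 21 days.
N6 has 4 days of float (longest path through it is 17).
That remains the longest chain; total 21 days.

21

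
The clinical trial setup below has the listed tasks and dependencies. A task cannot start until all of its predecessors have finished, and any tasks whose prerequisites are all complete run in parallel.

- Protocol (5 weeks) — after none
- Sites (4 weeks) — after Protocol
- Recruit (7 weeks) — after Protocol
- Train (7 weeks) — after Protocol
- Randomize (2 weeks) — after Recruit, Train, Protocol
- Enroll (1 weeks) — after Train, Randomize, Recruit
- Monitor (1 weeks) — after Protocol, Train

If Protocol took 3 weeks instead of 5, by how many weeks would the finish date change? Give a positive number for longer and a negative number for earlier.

-2

Critical path before the change: Protocol→Recruit→Randomize→Enroll = 5+7+2+1 = 15 giving 15 weeks.
Protocol lies on that path, so at 3 weeks the path becomes 13 weeks.
The critical path is still Protocol→Recruit→Randomize→Enroll; finish is now 13 weeks.
Change in finish: 13 − 15 = -2 weeks.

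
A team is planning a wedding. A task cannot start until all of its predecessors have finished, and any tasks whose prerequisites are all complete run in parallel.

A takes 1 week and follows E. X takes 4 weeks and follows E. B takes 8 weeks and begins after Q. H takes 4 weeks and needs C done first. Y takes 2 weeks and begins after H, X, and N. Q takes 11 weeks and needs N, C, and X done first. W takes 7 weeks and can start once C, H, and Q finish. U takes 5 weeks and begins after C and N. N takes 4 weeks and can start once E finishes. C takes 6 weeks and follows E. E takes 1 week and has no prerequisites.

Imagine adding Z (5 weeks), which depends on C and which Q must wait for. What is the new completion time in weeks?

31

Originally the plan takes 26 weeks.
With Z inserted, Q now waits for max(N, C, X, Z).
New critical path: E→C→Z→Q→B = 1+6+5+11+8 = 31 ⇒ 31 weeks.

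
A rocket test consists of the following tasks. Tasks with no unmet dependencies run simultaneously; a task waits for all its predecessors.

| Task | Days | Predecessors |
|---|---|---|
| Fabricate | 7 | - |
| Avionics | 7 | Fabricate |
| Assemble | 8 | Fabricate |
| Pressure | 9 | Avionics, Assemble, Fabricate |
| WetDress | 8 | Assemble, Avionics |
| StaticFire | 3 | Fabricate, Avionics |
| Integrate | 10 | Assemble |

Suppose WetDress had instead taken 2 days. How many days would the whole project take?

Critical path before the change: Fabricate→Assemble→Integrate = 7+8+10 = 25 giving 25 days.
The longest path through WetDress is only 23 days, so WetDress has float 2.
No other chain overtakes it, so the finish is 25 days.

25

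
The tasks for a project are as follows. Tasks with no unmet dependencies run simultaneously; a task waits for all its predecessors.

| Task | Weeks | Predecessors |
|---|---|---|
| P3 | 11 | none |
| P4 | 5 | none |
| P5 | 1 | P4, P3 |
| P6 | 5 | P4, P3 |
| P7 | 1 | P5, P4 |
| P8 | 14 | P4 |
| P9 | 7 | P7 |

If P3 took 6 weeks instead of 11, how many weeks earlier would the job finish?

1

Baseline: P3→P5→P7→P9 = 11+1+1+7 = 20 → 20 weeks.
Since P3 is critical, the -5 change carries straight to that chain (now 15 weeks).
Now P4→P8 = 5+14 = 19 is longest, so the finish becomes 19 weeks.
Change in finish: 19 − 20 = -1 weeks.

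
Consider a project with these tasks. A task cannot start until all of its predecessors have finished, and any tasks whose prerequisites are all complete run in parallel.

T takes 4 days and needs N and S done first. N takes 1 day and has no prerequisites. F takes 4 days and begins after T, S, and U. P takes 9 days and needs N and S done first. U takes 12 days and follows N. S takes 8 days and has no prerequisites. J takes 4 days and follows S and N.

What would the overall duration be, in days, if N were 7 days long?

The binding path is N→U→F = 1+12+4 = 17; finish at 17 days.
N lies on that path, so at 7 days the path becomes 23 days.
The critical path is still N→U→F; finish is now 23 days.

23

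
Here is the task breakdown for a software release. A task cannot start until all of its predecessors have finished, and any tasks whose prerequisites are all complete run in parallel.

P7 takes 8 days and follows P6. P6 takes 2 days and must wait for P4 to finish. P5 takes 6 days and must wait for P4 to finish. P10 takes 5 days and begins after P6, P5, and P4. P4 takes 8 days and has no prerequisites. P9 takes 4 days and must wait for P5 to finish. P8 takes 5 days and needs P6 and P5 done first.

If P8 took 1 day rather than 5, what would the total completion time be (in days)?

19

As given, the longest chain is P4→P5→P8 = 8+6+5 = 19, so the finish is 19 days.
P8 lies on that path, so at 1 day the path becomes 15 days.
Now P4→P5→P10 = 8+6+5 = 19 is longest, so the finish becomes 19 days.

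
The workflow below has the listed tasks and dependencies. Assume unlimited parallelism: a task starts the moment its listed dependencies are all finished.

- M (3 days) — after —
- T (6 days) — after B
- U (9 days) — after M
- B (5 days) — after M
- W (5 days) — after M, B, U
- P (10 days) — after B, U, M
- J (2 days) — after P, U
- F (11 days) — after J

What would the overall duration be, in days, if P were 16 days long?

The binding path is M→U→P→J→F = 3+9+10+2+11 = 35; finish at 35 days.
Since P is critical, the +6 change carries straight to that chain (now 41 days).
No other chain overtakes it, so the finish is 41 days.

41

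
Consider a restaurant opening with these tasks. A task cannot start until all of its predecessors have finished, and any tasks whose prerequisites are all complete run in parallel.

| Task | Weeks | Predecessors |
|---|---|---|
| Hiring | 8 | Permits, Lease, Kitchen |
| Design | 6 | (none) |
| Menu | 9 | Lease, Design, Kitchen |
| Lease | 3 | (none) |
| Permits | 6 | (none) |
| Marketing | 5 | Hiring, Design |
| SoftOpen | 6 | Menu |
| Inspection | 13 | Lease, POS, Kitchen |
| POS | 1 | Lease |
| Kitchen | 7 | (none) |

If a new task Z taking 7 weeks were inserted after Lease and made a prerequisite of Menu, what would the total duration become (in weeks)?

25

Originally the schedule takes 22 weeks.
With Z inserted, Menu now waits for max(Lease, Design, Kitchen, Z).
New critical path: Lease→Z→Menu→SoftOpen = 3+7+9+6 = 25 ⇒ 25 weeks.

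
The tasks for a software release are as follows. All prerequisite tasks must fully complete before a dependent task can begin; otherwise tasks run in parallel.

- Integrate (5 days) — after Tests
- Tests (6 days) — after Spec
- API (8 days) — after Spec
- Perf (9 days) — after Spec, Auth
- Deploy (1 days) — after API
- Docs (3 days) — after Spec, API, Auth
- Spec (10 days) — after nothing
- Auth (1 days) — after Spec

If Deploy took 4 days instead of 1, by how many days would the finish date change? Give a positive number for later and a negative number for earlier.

1

As given, the longest chain is Spec→API→Docs = 10+8+3 = 21, so the finish is 21 days.
Deploy has 2 days of float (longest path through it is 19).
Now Spec→API→Deploy = 10+8+4 = 22 is longest, so the finish becomes 22 days.
Change in finish: 22 − 21 = +1 days.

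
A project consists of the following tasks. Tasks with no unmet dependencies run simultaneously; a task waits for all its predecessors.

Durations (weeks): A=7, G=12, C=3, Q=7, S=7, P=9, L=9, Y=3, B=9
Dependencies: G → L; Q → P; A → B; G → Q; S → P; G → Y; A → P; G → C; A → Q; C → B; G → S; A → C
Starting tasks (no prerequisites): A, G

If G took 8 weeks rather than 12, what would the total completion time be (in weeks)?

As given, the longest chain is G→Q→P = 12+7+9 = 28, so the finish is 28 weeks.
G lies on that path, so at 8 weeks the path becomes 24 weeks.
No other chain overtakes it, so the finish is 24 weeks.

24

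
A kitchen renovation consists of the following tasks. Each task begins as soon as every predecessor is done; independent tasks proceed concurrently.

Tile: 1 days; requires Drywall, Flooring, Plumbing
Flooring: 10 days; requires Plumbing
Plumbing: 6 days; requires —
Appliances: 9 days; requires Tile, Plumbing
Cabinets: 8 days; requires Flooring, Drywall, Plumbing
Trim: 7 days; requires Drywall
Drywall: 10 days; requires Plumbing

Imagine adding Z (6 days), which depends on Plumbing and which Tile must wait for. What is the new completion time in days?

26

Originally the project takes 26 days.
With Z inserted, Tile now waits for max(Drywall, Flooring, Plumbing, Z).
New critical path: Plumbing→Drywall→Tile→Appliances = 6+10+1+9 = 26 ⇒ 26 days.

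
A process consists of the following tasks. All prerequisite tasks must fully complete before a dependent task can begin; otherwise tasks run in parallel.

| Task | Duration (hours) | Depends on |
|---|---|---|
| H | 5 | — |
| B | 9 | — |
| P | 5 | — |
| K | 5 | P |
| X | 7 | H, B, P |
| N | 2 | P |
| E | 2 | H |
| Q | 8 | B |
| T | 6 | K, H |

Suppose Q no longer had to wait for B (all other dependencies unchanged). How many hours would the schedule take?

With the dependency in place, B→Q = 9+8 = 17 sets the finish at 17 hours.
Without B→Q, Q's earliest start moves from 9 to 0.
New critical path: B→X = 9+7 = 16 ⇒ 16 hours.

16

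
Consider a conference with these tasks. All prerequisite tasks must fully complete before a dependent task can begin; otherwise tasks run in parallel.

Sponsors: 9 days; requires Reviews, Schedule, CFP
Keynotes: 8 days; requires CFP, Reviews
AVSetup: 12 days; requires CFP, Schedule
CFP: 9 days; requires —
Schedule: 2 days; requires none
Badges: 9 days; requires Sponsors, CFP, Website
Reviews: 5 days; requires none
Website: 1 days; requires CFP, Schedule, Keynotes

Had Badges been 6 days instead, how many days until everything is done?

24

The binding path is CFP→Keynotes→Website→Badges = 9+8+1+9 = 27; finish at 27 days.
Badges is on the critical path; changing it to 6 makes that path 24 days.
The critical path is still CFP→Keynotes→Website→Badges; finish is now 24 days.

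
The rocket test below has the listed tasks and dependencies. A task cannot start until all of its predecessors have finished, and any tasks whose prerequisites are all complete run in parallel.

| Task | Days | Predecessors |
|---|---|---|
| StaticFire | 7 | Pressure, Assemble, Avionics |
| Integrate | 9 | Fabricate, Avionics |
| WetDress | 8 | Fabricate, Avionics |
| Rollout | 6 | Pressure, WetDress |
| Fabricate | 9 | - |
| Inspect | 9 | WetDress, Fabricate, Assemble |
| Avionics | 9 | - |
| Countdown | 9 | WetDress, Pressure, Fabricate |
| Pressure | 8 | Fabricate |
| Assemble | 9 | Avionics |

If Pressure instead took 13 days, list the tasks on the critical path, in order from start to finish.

Fabricate, Pressure, Countdown

The binding path is Avionics→Assemble→Inspect = 9+9+9 = 27; finish at 27 days.
The longest path through Pressure is only 26 days, so Pressure has float 1.
Now Fabricate→Pressure→Countdown = 9+13+9 = 31 is longest, so the finish becomes 31 days.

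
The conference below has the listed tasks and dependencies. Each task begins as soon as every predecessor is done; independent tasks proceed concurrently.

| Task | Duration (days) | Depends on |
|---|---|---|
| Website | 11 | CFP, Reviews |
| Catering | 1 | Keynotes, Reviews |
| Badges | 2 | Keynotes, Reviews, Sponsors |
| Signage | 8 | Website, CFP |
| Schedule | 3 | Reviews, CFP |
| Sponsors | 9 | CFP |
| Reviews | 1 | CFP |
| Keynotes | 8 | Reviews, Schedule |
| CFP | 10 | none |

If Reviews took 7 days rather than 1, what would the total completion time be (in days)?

36

Actual critical path: CFP→Reviews→Website→Signage = 10+1+11+8 = 30 ⇒ 30 days.
Since Reviews is critical, the +6 change carries straight to that chain (now 36 days).
That remains the longest chain; total 36 days.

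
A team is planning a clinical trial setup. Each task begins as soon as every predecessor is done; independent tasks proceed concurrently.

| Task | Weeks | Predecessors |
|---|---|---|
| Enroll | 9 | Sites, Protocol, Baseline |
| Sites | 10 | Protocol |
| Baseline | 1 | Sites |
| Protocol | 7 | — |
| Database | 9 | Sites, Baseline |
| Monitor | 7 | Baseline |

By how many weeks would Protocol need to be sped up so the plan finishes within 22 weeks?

Current finish: 27 weeks; target: 22.
Protocol is on every critical path, so each week cut from Protocol cuts the finish by one (this holds down to a finish of 21).
Need 27 − 22 = 5 weeks off Protocol → Protocol becomes 2 weeks, finish becomes 22.

5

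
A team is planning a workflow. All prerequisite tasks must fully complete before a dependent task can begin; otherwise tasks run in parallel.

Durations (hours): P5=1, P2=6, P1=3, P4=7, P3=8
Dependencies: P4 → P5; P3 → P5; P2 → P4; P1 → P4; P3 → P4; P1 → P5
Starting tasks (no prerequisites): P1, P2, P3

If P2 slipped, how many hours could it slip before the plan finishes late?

Critical path: P3→P4→P5 = 8+7+1 = 16, so the finish is 16 hours.
Longest path through P2: 14 hours (earliest finish 6, latest finish 8).
Slack of P2 = 2 − 0 = 2 hours.

2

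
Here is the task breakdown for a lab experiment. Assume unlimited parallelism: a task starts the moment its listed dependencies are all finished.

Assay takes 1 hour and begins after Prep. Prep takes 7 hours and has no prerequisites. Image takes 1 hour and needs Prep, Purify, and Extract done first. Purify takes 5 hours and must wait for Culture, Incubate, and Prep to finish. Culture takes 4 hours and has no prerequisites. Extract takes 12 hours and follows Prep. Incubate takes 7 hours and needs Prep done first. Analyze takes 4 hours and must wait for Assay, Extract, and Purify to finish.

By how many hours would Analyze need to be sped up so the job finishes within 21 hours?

2

Current finish: 23 hours; target: 21.
Analyze is on every critical path, so each hour cut from Analyze cuts the finish by one (this holds down to a finish of 20).
Need 23 − 21 = 2 hours off Analyze → Analyze becomes 2 hours, finish becomes 21.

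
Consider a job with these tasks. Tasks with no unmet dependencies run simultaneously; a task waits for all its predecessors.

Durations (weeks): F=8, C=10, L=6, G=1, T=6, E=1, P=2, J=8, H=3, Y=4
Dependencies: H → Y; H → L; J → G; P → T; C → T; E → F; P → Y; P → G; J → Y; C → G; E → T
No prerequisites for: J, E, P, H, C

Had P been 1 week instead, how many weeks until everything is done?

16

As given, the longest chain is C→T = 10+6 = 16, so the finish is 16 weeks.
The longest path through P is only 8 weeks, so P has float 8.
That remains the longest chain; total 16 weeks.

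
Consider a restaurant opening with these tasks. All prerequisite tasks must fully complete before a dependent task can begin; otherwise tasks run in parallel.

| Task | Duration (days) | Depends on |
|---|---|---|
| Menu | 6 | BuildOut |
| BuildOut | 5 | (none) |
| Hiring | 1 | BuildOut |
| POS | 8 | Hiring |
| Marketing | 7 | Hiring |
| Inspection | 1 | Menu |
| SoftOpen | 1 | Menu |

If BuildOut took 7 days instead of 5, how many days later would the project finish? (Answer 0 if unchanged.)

As given, the longest chain is BuildOut→Hiring→POS = 5+1+8 = 14, so the finish is 14 days.
BuildOut lies on that path, so at 7 days the path becomes 16 days.
The critical path is still BuildOut→Hiring→POS; finish is now 16 days.
Change in finish: 16 − 14 = +2 days.

2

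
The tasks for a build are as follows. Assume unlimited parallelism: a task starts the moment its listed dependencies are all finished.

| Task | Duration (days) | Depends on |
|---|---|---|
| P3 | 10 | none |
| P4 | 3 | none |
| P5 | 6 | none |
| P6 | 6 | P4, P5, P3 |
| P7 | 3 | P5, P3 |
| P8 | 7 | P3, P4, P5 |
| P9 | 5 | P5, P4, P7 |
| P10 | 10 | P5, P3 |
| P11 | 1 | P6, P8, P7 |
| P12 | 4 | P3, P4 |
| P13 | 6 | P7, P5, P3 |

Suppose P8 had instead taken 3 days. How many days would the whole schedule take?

20

Baseline: P3→P10 = 10+10 = 20 → 20 days.
P8 has 2 days of float (longest path through it is 18).
No other chain overtakes it, so the finish is 20 days.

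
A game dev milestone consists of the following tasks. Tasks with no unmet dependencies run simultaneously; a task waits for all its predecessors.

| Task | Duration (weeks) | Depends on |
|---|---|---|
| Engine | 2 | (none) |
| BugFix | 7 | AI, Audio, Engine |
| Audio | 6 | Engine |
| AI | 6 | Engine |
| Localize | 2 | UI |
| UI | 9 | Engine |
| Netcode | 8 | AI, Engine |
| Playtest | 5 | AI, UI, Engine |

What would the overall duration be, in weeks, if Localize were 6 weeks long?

17

Critical path before the change: Engine→AI→Netcode = 2+6+8 = 16 giving 16 weeks.
Localize has 3 weeks of float (longest path through it is 13).
The binding chain switches to Engine→UI→Localize = 2+9+6 = 17; finish 17 weeks.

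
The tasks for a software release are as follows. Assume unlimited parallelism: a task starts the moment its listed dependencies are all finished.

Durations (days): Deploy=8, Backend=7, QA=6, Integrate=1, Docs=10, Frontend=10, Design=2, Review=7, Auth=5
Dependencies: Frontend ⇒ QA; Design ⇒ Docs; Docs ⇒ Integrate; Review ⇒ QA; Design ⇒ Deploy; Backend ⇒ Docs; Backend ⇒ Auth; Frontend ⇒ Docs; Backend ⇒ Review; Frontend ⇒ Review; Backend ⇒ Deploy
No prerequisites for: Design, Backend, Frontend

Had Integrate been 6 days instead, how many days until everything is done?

Actual critical path: Frontend→Review→QA = 10+7+6 = 23 ⇒ 23 days.
The longest path through Integrate is only 21 days, so Integrate has float 2.
The binding chain switches to Frontend→Docs→Integrate = 10+10+6 = 26; finish 26 days.

26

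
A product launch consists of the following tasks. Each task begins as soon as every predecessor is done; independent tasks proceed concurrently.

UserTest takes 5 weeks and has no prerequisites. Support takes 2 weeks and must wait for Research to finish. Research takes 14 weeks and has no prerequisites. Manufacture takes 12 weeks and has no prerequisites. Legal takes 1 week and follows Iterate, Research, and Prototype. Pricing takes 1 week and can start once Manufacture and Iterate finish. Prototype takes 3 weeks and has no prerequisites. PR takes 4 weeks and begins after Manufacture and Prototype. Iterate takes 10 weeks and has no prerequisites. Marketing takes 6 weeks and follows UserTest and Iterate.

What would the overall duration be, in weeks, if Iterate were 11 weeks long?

The binding path is Iterate→Marketing = 10+6 = 16; finish at 16 weeks.
Iterate lies on that path, so at 11 weeks the path becomes 17 weeks.
No other chain overtakes it, so the finish is 17 weeks.

17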